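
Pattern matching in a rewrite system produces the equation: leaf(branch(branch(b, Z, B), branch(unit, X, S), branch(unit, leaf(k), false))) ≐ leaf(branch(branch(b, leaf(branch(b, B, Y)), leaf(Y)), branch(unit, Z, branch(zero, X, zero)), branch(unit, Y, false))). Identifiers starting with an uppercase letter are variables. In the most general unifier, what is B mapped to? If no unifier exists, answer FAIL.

leaf(leaf(k))

Decompose leaf/1: branch(branch(b, Z, B), branch(unit, X, S), branch(unit, leaf(k), false)) ≐ branch(branch(b, leaf(branch(b, B, Y)), leaf(Y)), branch(unit, Z, branch(zero, X, zero)), branch(unit, Y, false)).
Decompose branch/3: branch(b, Z, B) ≐ branch(b, leaf(branch(b, B, Y)), leaf(Y)),  branch(unit, X, S) ≐ branch(unit, Z, branch(zero, X, zero)),  branch(unit, leaf(k), false) ≐ branch(unit, Y, false).
Decompose branch/3: b ≐ b,  Z ≐ leaf(branch(b, B, Y)),  B ≐ leaf(Y).
Delete trivial equation b ≐ b.
Bind Z := leaf(branch(b, B, Y)); substituting into the one remaining equation that mentions Z gives: branch(unit, X, S) ≐ branch(unit, leaf(branch(b, B, Y)), branch(zero, X, zero)).
Bind B := leaf(Y); substituting into the one remaining equation that mentions B gives: branch(unit, X, S) ≐ branch(unit, leaf(branch(b, leaf(Y), Y)), branch(zero, X, zero)). Substituting into the earlier binding gives Z := leaf(branch(b, leaf(Y), Y)).
Decompose branch/3: unit ≐ unit,  X ≐ leaf(branch(b, leaf(Y), Y)),  S ≐ branch(zero, X, zero).
Delete trivial equation unit ≐ unit.
Bind X := leaf(branch(b, leaf(Y), Y)); substituting into the one remaining equation that mentions X gives: S ≐ branch(zero, leaf(branch(b, leaf(Y), Y)), zero).
Bind S := branch(zero, leaf(branch(b, leaf(Y), Y)), zero); no other remaining equation mentions S.
Decompose branch/3: unit ≐ unit,  leaf(k) ≐ Y,  false ≐ false.
Delete trivial equation unit ≐ unit.
Bind Y := leaf(k); no other remaining equation mentions Y. Substituting into the earlier bindings gives Z := leaf(branch(b, leaf(leaf(k)), leaf(k))), B := leaf(leaf(k)), X := leaf(branch(b, leaf(leaf(k)), leaf(k))), S := branch(zero, leaf(branch(b, leaf(leaf(k)), leaf(k))), zero).
Delete trivial equation false ≐ false.
MGU = { Z ↦ leaf(branch(b, leaf(leaf(k)), leaf(k))), B ↦ leaf(leaf(k)), X ↦ leaf(branch(b, leaf(leaf(k)), leaf(k))), S ↦ branch(zero, leaf(branch(b, leaf(leaf(k)), leaf(k))), zero), Y ↦ leaf(k) }, so B ↦ leaf(leaf(k)).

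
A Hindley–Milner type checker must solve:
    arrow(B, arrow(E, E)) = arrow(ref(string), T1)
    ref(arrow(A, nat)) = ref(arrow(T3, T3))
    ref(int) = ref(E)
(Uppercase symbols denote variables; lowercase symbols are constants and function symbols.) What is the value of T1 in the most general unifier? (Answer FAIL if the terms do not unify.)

Decompose arrow/2: B = ref(string),  arrow(E, E) = T1.
Bind B := ref(string); no other remaining equation mentions B.
Bind T1 := arrow(E, E); no other remaining equation mentions T1.
Decompose ref/1: arrow(A, nat) = arrow(T3, T3).
Decompose arrow/2: A = T3,  nat = T3.
Bind A := T3; no other remaining equation mentions A.
Bind T3 := nat; no other remaining equation mentions T3. Substituting into the earlier binding gives A := nat.
Decompose ref/1: int = E.
Bind E := int. Substituting into the earlier binding gives T1 := arrow(int, int).
MGU = { B ↦ ref(string), T1 ↦ arrow(int, int), A ↦ nat, T3 ↦ nat, E ↦ int }, so T1 ↦ arrow(int, int).

arrow(int, int)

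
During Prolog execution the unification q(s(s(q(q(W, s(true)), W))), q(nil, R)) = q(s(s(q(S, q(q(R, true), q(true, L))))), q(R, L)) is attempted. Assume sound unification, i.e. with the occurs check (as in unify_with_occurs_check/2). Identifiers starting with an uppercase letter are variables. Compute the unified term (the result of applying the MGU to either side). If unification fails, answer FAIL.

Decompose q/2: s(s(q(q(W, s(true)), W))) = s(s(q(S, q(q(R, true), q(true, L))))),  q(nil, R) = q(R, L).
Decompose s/1: s(q(q(W, s(true)), W)) = s(q(S, q(q(R, true), q(true, L)))).
Decompose s/1: q(q(W, s(true)), W) = q(S, q(q(R, true), q(true, L))).
Decompose q/2: q(W, s(true)) = S,  W = q(q(R, true), q(true, L)).
Bind S := q(W, s(true)); no other remaining equation mentions S.
Bind W := q(q(R, true), q(true, L)); no other remaining equation mentions W. Substituting into the earlier binding gives S := q(q(q(R, true), q(true, L)), s(true)).
Decompose q/2: nil = R,  R = L.
Bind R := nil; substituting into the remaining equation gives: nil = L. Substituting into the earlier bindings gives S := q(q(q(nil, true), q(true, L)), s(true)), W := q(q(nil, true), q(true, L)).
Bind L := nil. Substituting into the earlier bindings gives S := q(q(q(nil, true), q(true, nil)), s(true)), W := q(q(nil, true), q(true, nil)).
Applying the MGU to either side gives q(s(s(q(q(q(q(nil, true), q(true, nil)), s(true)), q(q(nil, true), q(true, nil))))), q(nil, nil)).

q(s(s(q(q(q(q(nil, true), q(true, nil)), s(true)), q(q(nil, true), q(true, nil))))), q(nil, nil))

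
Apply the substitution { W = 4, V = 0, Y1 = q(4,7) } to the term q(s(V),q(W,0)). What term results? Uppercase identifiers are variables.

q(s(0),q(4,0))

Replace each occurrence of W with 4.
Replace each occurrence of V with 0.
Result: q(s(0),q(4,0)).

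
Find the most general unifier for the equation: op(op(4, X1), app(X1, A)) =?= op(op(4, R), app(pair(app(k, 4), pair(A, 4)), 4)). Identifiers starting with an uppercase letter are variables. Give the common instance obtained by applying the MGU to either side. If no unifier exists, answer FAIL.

Decompose op/2: op(4, X1) =?= op(4, R),  app(X1, A) =?= app(pair(app(k, 4), pair(A, 4)), 4).
Decompose op/2: 4 =?= 4,  X1 =?= R.
Delete trivial equation 4 =?= 4.
Bind X1 := R; substituting into the remaining equation gives: app(R, A) =?= app(pair(app(k, 4), pair(A, 4)), 4).
Decompose app/2: R =?= pair(app(k, 4), pair(A, 4)),  A =?= 4.
Bind R := pair(app(k, 4), pair(A, 4)); no other remaining equation mentions R. Substituting into the earlier binding gives X1 := pair(app(k, 4), pair(A, 4)).
Bind A := 4. Substituting into the earlier bindings gives X1 := pair(app(k, 4), pair(4, 4)), R := pair(app(k, 4), pair(4, 4)).
Applying the MGU to either side gives op(op(4, pair(app(k, 4), pair(4, 4))), app(pair(app(k, 4), pair(4, 4)), 4)).

op(op(4, pair(app(k, 4), pair(4, 4))), app(pair(app(k, 4), pair(4, 4)), 4))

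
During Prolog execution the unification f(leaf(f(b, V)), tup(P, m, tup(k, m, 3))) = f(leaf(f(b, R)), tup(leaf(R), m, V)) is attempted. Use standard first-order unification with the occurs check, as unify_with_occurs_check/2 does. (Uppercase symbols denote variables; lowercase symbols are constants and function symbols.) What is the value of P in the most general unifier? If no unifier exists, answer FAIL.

leaf(tup(k, m, 3))

Decompose f/2: leaf(f(b, V)) = leaf(f(b, R)),  tup(P, m, tup(k, m, 3)) = tup(leaf(R), m, V).
Decompose leaf/1: f(b, V) = f(b, R).
Decompose f/2: b = b,  V = R.
Delete trivial equation b = b.
Bind V := R; substituting into the remaining equation gives: tup(P, m, tup(k, m, 3)) = tup(leaf(R), m, R).
Decompose tup/3: P = leaf(R),  m = m,  tup(k, m, 3) = R.
Bind P := leaf(R); no other remaining equation mentions P.
Delete trivial equation m = m.
Bind R := tup(k, m, 3). Substituting into the earlier bindings gives V := tup(k, m, 3), P := leaf(tup(k, m, 3)).
MGU = { V ↦ tup(k, m, 3), P ↦ leaf(tup(k, m, 3)), R ↦ tup(k, m, 3) }, so P ↦ leaf(tup(k, m, 3)).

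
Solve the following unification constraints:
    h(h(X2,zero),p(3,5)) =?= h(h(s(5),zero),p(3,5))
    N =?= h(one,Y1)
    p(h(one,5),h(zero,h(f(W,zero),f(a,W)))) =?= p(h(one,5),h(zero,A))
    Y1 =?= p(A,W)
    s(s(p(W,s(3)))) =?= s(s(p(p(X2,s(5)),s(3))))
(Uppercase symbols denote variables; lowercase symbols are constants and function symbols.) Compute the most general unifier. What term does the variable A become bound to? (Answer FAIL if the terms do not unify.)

h(f(p(s(5),s(5)),zero),f(a,p(s(5),s(5))))

Decompose h/2: h(X2,zero) =?= h(s(5),zero),  p(3,5) =?= p(3,5).
Decompose h/2: X2 =?= s(5),  zero =?= zero.
Bind X2 := s(5); substituting into the one remaining equation that mentions X2 gives: s(s(p(W,s(3)))) =?= s(s(p(p(s(5),s(5)),s(3)))).
Delete trivial equation zero =?= zero.
Delete trivial equation p(3,5) =?= p(3,5).
Bind N := h(one,Y1); no other remaining equation mentions N.
Decompose p/2: h(one,5) =?= h(one,5),  h(zero,h(f(W,zero),f(a,W))) =?= h(zero,A).
Delete trivial equation h(one,5) =?= h(one,5).
Decompose h/2: zero =?= zero,  h(f(W,zero),f(a,W)) =?= A.
Delete trivial equation zero =?= zero.
Bind A := h(f(W,zero),f(a,W)); substituting into the one remaining equation that mentions A gives: Y1 =?= p(h(f(W,zero),f(a,W)),W).
Bind Y1 := p(h(f(W,zero),f(a,W)),W); no other remaining equation mentions Y1. Substituting into the earlier binding gives N := h(one,p(h(f(W,zero),f(a,W)),W)).
Decompose s/1: s(p(W,s(3))) =?= s(p(p(s(5),s(5)),s(3))).
Decompose s/1: p(W,s(3)) =?= p(p(s(5),s(5)),s(3)).
Decompose p/2: W =?= p(s(5),s(5)),  s(3) =?= s(3).
Bind W := p(s(5),s(5)); no other remaining equation mentions W. Substituting into the earlier bindings gives N := h(one,p(h(f(p(s(5),s(5)),zero),f(a,p(s(5),s(5)))),p(s(5),s(5)))), A := h(f(p(s(5),s(5)),zero),f(a,p(s(5),s(5)))), Y1 := p(h(f(p(s(5),s(5)),zero),f(a,p(s(5),s(5)))),p(s(5),s(5))).
Delete trivial equation s(3) =?= s(3).
MGU = { X2 ↦ s(5), N ↦ h(one,p(h(f(p(s(5),s(5)),zero),f(a,p(s(5),s(5)))),p(s(5),s(5)))), A ↦ h(f(p(s(5),s(5)),zero),f(a,p(s(5),s(5)))), Y1 ↦ p(h(f(p(s(5),s(5)),zero),f(a,p(s(5),s(5)))),p(s(5),s(5))), W ↦ p(s(5),s(5)) }, so A ↦ h(f(p(s(5),s(5)),zero),f(a,p(s(5),s(5)))).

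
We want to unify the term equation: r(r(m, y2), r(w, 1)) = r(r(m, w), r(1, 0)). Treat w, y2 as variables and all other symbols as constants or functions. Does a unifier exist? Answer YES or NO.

Decompose r/2: r(m, y2) = r(m, w),  r(w, 1) = r(1, 0).
Decompose r/2: m = m,  y2 = w.
Delete trivial equation m = m.
Bind y2 := w; no other remaining equation mentions y2.
Decompose r/2: w = 1,  1 = 0.
Bind w := 1; no other remaining equation mentions w. Substituting into the earlier binding gives y2 := 1.
Clash: constants 1 and 0 differ; no unifier exists.

NO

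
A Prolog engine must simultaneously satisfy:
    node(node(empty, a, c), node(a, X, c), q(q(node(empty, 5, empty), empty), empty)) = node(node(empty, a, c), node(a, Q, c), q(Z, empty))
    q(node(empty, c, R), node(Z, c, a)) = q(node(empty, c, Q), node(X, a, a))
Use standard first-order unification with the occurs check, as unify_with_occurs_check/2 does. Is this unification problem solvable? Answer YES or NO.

NO

Decompose node/3: node(empty, a, c) = node(empty, a, c),  node(a, X, c) = node(a, Q, c),  q(q(node(empty, 5, empty), empty), empty) = q(Z, empty).
Delete trivial equation node(empty, a, c) = node(empty, a, c).
Decompose node/3: a = a,  X = Q,  c = c.
Delete trivial equation a = a.
Bind X := Q; substituting into the one remaining equation that mentions X gives: q(node(empty, c, R), node(Z, c, a)) = q(node(empty, c, Q), node(Q, a, a)).
Delete trivial equation c = c.
Decompose q/2: q(node(empty, 5, empty), empty) = Z,  empty = empty.
Bind Z := q(node(empty, 5, empty), empty); substituting into the one remaining equation that mentions Z gives: q(node(empty, c, R), node(q(node(empty, 5, empty), empty), c, a)) = q(node(empty, c, Q), node(Q, a, a)).
Delete trivial equation empty = empty.
Decompose q/2: node(empty, c, R) = node(empty, c, Q),  node(q(node(empty, 5, empty), empty), c, a) = node(Q, a, a).
Decompose node/3: empty = empty,  c = c,  R = Q.
Delete trivial equation empty = empty.
Delete trivial equation c = c.
Bind R := Q; no other remaining equation mentions R.
Decompose node/3: q(node(empty, 5, empty), empty) = Q,  c = a,  a = a.
Bind Q := q(node(empty, 5, empty), empty); no other remaining equation mentions Q. Substituting into the earlier bindings gives X := q(node(empty, 5, empty), empty), R := q(node(empty, 5, empty), empty).
Clash: constants c and a differ; no unifier exists.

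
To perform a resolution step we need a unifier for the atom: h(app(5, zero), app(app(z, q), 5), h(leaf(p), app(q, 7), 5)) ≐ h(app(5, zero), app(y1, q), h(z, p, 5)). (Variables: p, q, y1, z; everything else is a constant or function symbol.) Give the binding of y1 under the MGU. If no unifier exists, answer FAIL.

Decompose h/3: app(5, zero) ≐ app(5, zero),  app(app(z, q), 5) ≐ app(y1, q),  h(leaf(p), app(q, 7), 5) ≐ h(z, p, 5).
Delete trivial equation app(5, zero) ≐ app(5, zero).
Decompose app/2: app(z, q) ≐ y1,  5 ≐ q.
Bind y1 := app(z, q); no other remaining equation mentions y1.
Bind q := 5; substituting into the remaining equation gives: h(leaf(p), app(5, 7), 5) ≐ h(z, p, 5). Substituting into the earlier binding gives y1 := app(z, 5).
Decompose h/3: leaf(p) ≐ z,  app(5, 7) ≐ p,  5 ≐ 5.
Bind z := leaf(p); no other remaining equation mentions z. Substituting into the earlier binding gives y1 := app(leaf(p), 5).
Bind p := app(5, 7); no other remaining equation mentions p. Substituting into the earlier bindings gives y1 := app(leaf(app(5, 7)), 5), z := leaf(app(5, 7)).
Delete trivial equation 5 ≐ 5.
MGU = { y1 ↦ app(leaf(app(5, 7)), 5), q ↦ 5, z ↦ leaf(app(5, 7)), p ↦ app(5, 7) }, so y1 ↦ app(leaf(app(5, 7)), 5).

app(leaf(app(5, 7)), 5)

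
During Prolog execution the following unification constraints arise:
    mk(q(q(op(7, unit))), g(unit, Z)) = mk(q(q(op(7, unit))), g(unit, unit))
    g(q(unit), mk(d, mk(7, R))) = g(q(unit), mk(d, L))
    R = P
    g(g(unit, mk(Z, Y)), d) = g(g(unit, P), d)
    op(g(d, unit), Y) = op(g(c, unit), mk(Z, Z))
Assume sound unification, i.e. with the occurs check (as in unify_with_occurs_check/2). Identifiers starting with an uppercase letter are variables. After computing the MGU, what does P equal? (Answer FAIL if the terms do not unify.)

Decompose mk/2: q(q(op(7, unit))) = q(q(op(7, unit))),  g(unit, Z) = g(unit, unit).
Delete trivial equation q(q(op(7, unit))) = q(q(op(7, unit))).
Decompose g/2: unit = unit,  Z = unit.
Delete trivial equation unit = unit.
Bind Z := unit; substituting into the 2 remaining equations that mention Z gives: g(g(unit, mk(unit, Y)), d) = g(g(unit, P), d),  op(g(d, unit), Y) = op(g(c, unit), mk(unit, unit)).
Decompose g/2: q(unit) = q(unit),  mk(d, mk(7, R)) = mk(d, L).
Delete trivial equation q(unit) = q(unit).
Decompose mk/2: d = d,  mk(7, R) = L.
Delete trivial equation d = d.
Bind L := mk(7, R); no other remaining equation mentions L.
Bind R := P; no other remaining equation mentions R. Substituting into the earlier binding gives L := mk(7, P).
Decompose g/2: g(unit, mk(unit, Y)) = g(unit, P),  d = d.
Decompose g/2: unit = unit,  mk(unit, Y) = P.
Delete trivial equation unit = unit.
Bind P := mk(unit, Y); no other remaining equation mentions P. Substituting into the earlier bindings gives L := mk(7, mk(unit, Y)), R := mk(unit, Y).
Delete trivial equation d = d.
Decompose op/2: g(d, unit) = g(c, unit),  Y = mk(unit, unit).
Decompose g/2: d = c,  unit = unit.
Clash: constants d and c differ; no unifier exists.

FAIL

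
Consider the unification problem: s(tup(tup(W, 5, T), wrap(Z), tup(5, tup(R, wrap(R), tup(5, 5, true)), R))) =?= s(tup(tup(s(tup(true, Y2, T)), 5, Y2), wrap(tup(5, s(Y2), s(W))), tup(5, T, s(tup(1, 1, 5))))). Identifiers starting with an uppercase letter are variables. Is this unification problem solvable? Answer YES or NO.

Decompose s/1: tup(tup(W, 5, T), wrap(Z), tup(5, tup(R, wrap(R), tup(5, 5, true)), R)) =?= tup(tup(s(tup(true, Y2, T)), 5, Y2), wrap(tup(5, s(Y2), s(W))), tup(5, T, s(tup(1, 1, 5)))).
Decompose tup/3: tup(W, 5, T) =?= tup(s(tup(true, Y2, T)), 5, Y2),  wrap(Z) =?= wrap(tup(5, s(Y2), s(W))),  tup(5, tup(R, wrap(R), tup(5, 5, true)), R) =?= tup(5, T, s(tup(1, 1, 5))).
Decompose tup/3: W =?= s(tup(true, Y2, T)),  5 =?= 5,  T =?= Y2.
Bind W := s(tup(true, Y2, T)); substituting into the one remaining equation that mentions W gives: wrap(Z) =?= wrap(tup(5, s(Y2), s(s(tup(true, Y2, T))))).
Delete trivial equation 5 =?= 5.
Bind T := Y2; substituting into the remaining equations gives: wrap(Z) =?= wrap(tup(5, s(Y2), s(s(tup(true, Y2, Y2))))),  tup(5, tup(R, wrap(R), tup(5, 5, true)), R) =?= tup(5, Y2, s(tup(1, 1, 5))). Substituting into the earlier binding gives W := s(tup(true, Y2, Y2)).
Decompose wrap/1: Z =?= tup(5, s(Y2), s(s(tup(true, Y2, Y2)))).
Bind Z := tup(5, s(Y2), s(s(tup(true, Y2, Y2)))); no other remaining equation mentions Z.
Decompose tup/3: 5 =?= 5,  tup(R, wrap(R), tup(5, 5, true)) =?= Y2,  R =?= s(tup(1, 1, 5)).
Delete trivial equation 5 =?= 5.
Bind Y2 := tup(R, wrap(R), tup(5, 5, true)); no other remaining equation mentions Y2. Substituting into the earlier bindings gives W := s(tup(true, tup(R, wrap(R), tup(5, 5, true)), tup(R, wrap(R), tup(5, 5, true)))), T := tup(R, wrap(R), tup(5, 5, true)), Z := tup(5, s(tup(R, wrap(R), tup(5, 5, true))), s(s(tup(true, tup(R, wrap(R), tup(5, 5, true)), tup(R, wrap(R), tup(5, 5, true)))))).
Bind R := s(tup(1, 1, 5)). Substituting into the earlier bindings gives W := s(tup(true, tup(s(tup(1, 1, 5)), wrap(s(tup(1, 1, 5))), tup(5, 5, true)), tup(s(tup(1, 1, 5)), wrap(s(tup(1, 1, 5))), tup(5, 5, true)))), T := tup(s(tup(1, 1, 5)), wrap(s(tup(1, 1, 5))), tup(5, 5, true)), Z := tup(5, s(tup(s(tup(1, 1, 5)), wrap(s(tup(1, 1, 5))), tup(5, 5, true))), s(s(tup(true, tup(s(tup(1, 1, 5)), wrap(s(tup(1, 1, 5))), tup(5, 5, true)), tup(s(tup(1, 1, 5)), wrap(s(tup(1, 1, 5))), tup(5, 5, true)))))), Y2 := tup(s(tup(1, 1, 5)), wrap(s(tup(1, 1, 5))), tup(5, 5, true)).
No equations remain and no clash or occurs-check failure arose, so a unifier exists.

YES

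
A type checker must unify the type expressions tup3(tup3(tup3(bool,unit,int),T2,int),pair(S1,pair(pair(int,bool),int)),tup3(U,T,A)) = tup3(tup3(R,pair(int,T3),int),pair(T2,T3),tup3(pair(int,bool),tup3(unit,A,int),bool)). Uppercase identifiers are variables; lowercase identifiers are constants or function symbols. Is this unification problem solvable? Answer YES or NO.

YES

Decompose tup3/3: tup3(tup3(bool,unit,int),T2,int) = tup3(R,pair(int,T3),int),  pair(S1,pair(pair(int,bool),int)) = pair(T2,T3),  tup3(U,T,A) = tup3(pair(int,bool),tup3(unit,A,int),bool).
Decompose tup3/3: tup3(bool,unit,int) = R,  T2 = pair(int,T3),  int = int.
Bind R := tup3(bool,unit,int); no other remaining equation mentions R.
Bind T2 := pair(int,T3); substituting into the one remaining equation that mentions T2 gives: pair(S1,pair(pair(int,bool),int)) = pair(pair(int,T3),T3).
Delete trivial equation int = int.
Decompose pair/2: S1 = pair(int,T3),  pair(pair(int,bool),int) = T3.
Bind S1 := pair(int,T3); no other remaining equation mentions S1.
Bind T3 := pair(pair(int,bool),int); no other remaining equation mentions T3. Substituting into the earlier bindings gives T2 := pair(int,pair(pair(int,bool),int)), S1 := pair(int,pair(pair(int,bool),int)).
Decompose tup3/3: U = pair(int,bool),  T = tup3(unit,A,int),  A = bool.
Bind U := pair(int,bool); no other remaining equation mentions U.
Bind T := tup3(unit,A,int); no other remaining equation mentions T.
Bind A := bool. Substituting into the earlier binding gives T := tup3(unit,bool,int).
No equations remain and no clash or occurs-check failure arose, so a unifier exists.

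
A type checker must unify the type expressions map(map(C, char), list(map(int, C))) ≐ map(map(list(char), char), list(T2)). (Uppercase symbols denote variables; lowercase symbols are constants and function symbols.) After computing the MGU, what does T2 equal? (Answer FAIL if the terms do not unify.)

Decompose map/2: map(C, char) ≐ map(list(char), char),  list(map(int, C)) ≐ list(T2).
Decompose map/2: C ≐ list(char),  char ≐ char.
Bind C := list(char); substituting into the one remaining equation that mentions C gives: list(map(int, list(char))) ≐ list(T2).
Delete trivial equation char ≐ char.
Decompose list/1: map(int, list(char)) ≐ T2.
Bind T2 := map(int, list(char)).
MGU = { C -> list(char), T2 -> map(int, list(char)) }, so T2 -> map(int, list(char)).

map(int, list(char))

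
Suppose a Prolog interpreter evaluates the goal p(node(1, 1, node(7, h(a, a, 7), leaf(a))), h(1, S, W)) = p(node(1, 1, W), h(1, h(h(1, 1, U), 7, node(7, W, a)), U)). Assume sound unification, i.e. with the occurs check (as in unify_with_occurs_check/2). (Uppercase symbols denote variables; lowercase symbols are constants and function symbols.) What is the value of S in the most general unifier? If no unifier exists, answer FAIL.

h(h(1, 1, node(7, h(a, a, 7), leaf(a))), 7, node(7, node(7, h(a, a, 7), leaf(a)), a))

Decompose p/2: node(1, 1, node(7, h(a, a, 7), leaf(a))) = node(1, 1, W),  h(1, S, W) = h(1, h(h(1, 1, U), 7, node(7, W, a)), U).
Decompose node/3: 1 = 1,  1 = 1,  node(7, h(a, a, 7), leaf(a)) = W.
Delete trivial equation 1 = 1.
Delete trivial equation 1 = 1.
Bind W := node(7, h(a, a, 7), leaf(a)); substituting into the remaining equation gives: h(1, S, node(7, h(a, a, 7), leaf(a))) = h(1, h(h(1, 1, U), 7, node(7, node(7, h(a, a, 7), leaf(a)), a)), U).
Decompose h/3: 1 = 1,  S = h(h(1, 1, U), 7, node(7, node(7, h(a, a, 7), leaf(a)), a)),  node(7, h(a, a, 7), leaf(a)) = U.
Delete trivial equation 1 = 1.
Bind S := h(h(1, 1, U), 7, node(7, node(7, h(a, a, 7), leaf(a)), a)); no other remaining equation mentions S.
Bind U := node(7, h(a, a, 7), leaf(a)). Substituting into the earlier binding gives S := h(h(1, 1, node(7, h(a, a, 7), leaf(a))), 7, node(7, node(7, h(a, a, 7), leaf(a)), a)).
MGU = { W -> node(7, h(a, a, 7), leaf(a)), S -> h(h(1, 1, node(7, h(a, a, 7), leaf(a))), 7, node(7, node(7, h(a, a, 7), leaf(a)), a)), U -> node(7, h(a, a, 7), leaf(a)) }, so S -> h(h(1, 1, node(7, h(a, a, 7), leaf(a))), 7, node(7, node(7, h(a, a, 7), leaf(a)), a)).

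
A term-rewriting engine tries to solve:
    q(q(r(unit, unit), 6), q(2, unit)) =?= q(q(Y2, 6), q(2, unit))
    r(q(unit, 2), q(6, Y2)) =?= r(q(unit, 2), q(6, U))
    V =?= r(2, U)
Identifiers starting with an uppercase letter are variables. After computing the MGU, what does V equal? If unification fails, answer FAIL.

Decompose q/2: q(r(unit, unit), 6) =?= q(Y2, 6),  q(2, unit) =?= q(2, unit).
Decompose q/2: r(unit, unit) =?= Y2,  6 =?= 6.
Bind Y2 := r(unit, unit); substituting into the one remaining equation that mentions Y2 gives: r(q(unit, 2), q(6, r(unit, unit))) =?= r(q(unit, 2), q(6, U)).
Delete trivial equation 6 =?= 6.
Delete trivial equation q(2, unit) =?= q(2, unit).
Decompose r/2: q(unit, 2) =?= q(unit, 2),  q(6, r(unit, unit)) =?= q(6, U).
Delete trivial equation q(unit, 2) =?= q(unit, 2).
Decompose q/2: 6 =?= 6,  r(unit, unit) =?= U.
Delete trivial equation 6 =?= 6.
Bind U := r(unit, unit); substituting into the remaining equation gives: V =?= r(2, r(unit, unit)).
Bind V := r(2, r(unit, unit)).
MGU = { Y2 ↦ r(unit, unit), U ↦ r(unit, unit), V ↦ r(2, r(unit, unit)) }, so V ↦ r(2, r(unit, unit)).

r(2, r(unit, unit))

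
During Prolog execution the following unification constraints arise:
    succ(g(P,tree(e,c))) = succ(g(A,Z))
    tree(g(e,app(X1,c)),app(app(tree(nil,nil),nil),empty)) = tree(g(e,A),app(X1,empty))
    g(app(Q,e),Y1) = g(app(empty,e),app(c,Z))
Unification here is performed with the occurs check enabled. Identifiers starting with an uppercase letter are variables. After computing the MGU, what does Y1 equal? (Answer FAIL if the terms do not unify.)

Decompose succ/1: g(P,tree(e,c)) = g(A,Z).
Decompose g/2: P = A,  tree(e,c) = Z.
Bind P := A; no other remaining equation mentions P.
Bind Z := tree(e,c); substituting into the one remaining equation that mentions Z gives: g(app(Q,e),Y1) = g(app(empty,e),app(c,tree(e,c))).
Decompose tree/2: g(e,app(X1,c)) = g(e,A),  app(app(tree(nil,nil),nil),empty) = app(X1,empty).
Decompose g/2: e = e,  app(X1,c) = A.
Delete trivial equation e = e.
Bind A := app(X1,c); no other remaining equation mentions A. Substituting into the earlier binding gives P := app(X1,c).
Decompose app/2: app(tree(nil,nil),nil) = X1,  empty = empty.
Bind X1 := app(tree(nil,nil),nil); no other remaining equation mentions X1. Substituting into the earlier bindings gives P := app(app(tree(nil,nil),nil),c), A := app(app(tree(nil,nil),nil),c).
Delete trivial equation empty = empty.
Decompose g/2: app(Q,e) = app(empty,e),  Y1 = app(c,tree(e,c)).
Decompose app/2: Q = empty,  e = e.
Bind Q := empty; no other remaining equation mentions Q.
Delete trivial equation e = e.
Bind Y1 := app(c,tree(e,c)).
MGU = { P -> app(app(tree(nil,nil),nil),c), Z -> tree(e,c), A -> app(app(tree(nil,nil),nil),c), X1 -> app(tree(nil,nil),nil), Q -> empty, Y1 -> app(c,tree(e,c)) }, so Y1 -> app(c,tree(e,c)).

app(c,tree(e,c))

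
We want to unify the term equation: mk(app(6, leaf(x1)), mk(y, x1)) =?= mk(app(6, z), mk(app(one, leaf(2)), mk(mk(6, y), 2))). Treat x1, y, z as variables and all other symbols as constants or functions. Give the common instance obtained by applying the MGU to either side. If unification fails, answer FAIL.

Decompose mk/2: app(6, leaf(x1)) =?= app(6, z),  mk(y, x1) =?= mk(app(one, leaf(2)), mk(mk(6, y), 2)).
Decompose app/2: 6 =?= 6,  leaf(x1) =?= z.
Delete trivial equation 6 =?= 6.
Bind z := leaf(x1); no other remaining equation mentions z.
Decompose mk/2: y =?= app(one, leaf(2)),  x1 =?= mk(mk(6, y), 2).
Bind y := app(one, leaf(2)); substituting into the remaining equation gives: x1 =?= mk(mk(6, app(one, leaf(2))), 2).
Bind x1 := mk(mk(6, app(one, leaf(2))), 2). Substituting into the earlier binding gives z := leaf(mk(mk(6, app(one, leaf(2))), 2)).
Applying the MGU to either side gives mk(app(6, leaf(mk(mk(6, app(one, leaf(2))), 2))), mk(app(one, leaf(2)), mk(mk(6, app(one, leaf(2))), 2))).

mk(app(6, leaf(mk(mk(6, app(one, leaf(2))), 2))), mk(app(one, leaf(2)), mk(mk(6, app(one, leaf(2))), 2)))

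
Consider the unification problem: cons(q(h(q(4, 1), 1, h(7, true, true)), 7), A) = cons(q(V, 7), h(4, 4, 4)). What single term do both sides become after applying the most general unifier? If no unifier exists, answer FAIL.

Decompose cons/2: q(h(q(4, 1), 1, h(7, true, true)), 7) = q(V, 7),  A = h(4, 4, 4).
Decompose q/2: h(q(4, 1), 1, h(7, true, true)) = V,  7 = 7.
Bind V := h(q(4, 1), 1, h(7, true, true)); no other remaining equation mentions V.
Delete trivial equation 7 = 7.
Bind A := h(4, 4, 4).
Applying the MGU to either side gives cons(q(h(q(4, 1), 1, h(7, true, true)), 7), h(4, 4, 4)).

cons(q(h(q(4, 1), 1, h(7, true, true)), 7), h(4, 4, 4))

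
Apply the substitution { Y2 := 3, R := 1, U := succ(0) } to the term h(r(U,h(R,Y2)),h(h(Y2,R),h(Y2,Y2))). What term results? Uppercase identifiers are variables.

Replace each occurrence of Y2 with 3.
Replace each occurrence of R with 1.
Replace each occurrence of U with succ(0).
Result: h(r(succ(0),h(1,3)),h(h(3,1),h(3,3))).

h(r(succ(0),h(1,3)),h(h(3,1),h(3,3)))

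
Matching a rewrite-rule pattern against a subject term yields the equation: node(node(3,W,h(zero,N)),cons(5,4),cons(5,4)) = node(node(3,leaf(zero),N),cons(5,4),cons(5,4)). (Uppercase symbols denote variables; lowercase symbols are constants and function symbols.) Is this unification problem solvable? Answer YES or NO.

Decompose node/3: node(3,W,h(zero,N)) = node(3,leaf(zero),N),  cons(5,4) = cons(5,4),  cons(5,4) = cons(5,4).
Decompose node/3: 3 = 3,  W = leaf(zero),  h(zero,N) = N.
Delete trivial equation 3 = 3.
Bind W := leaf(zero); no other remaining equation mentions W.
Occurs check fails: N occurs in h(zero,N); the equation N = h(zero,N) has no finite solution.

NO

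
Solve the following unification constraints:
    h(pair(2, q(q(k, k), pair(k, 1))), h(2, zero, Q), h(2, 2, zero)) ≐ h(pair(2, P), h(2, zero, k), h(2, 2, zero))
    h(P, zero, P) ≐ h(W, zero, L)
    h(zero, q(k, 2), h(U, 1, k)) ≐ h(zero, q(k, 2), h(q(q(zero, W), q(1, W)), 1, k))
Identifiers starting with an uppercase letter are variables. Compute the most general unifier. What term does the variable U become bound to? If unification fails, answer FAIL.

q(q(zero, q(q(k, k), pair(k, 1))), q(1, q(q(k, k), pair(k, 1))))

Decompose h/3: pair(2, q(q(k, k), pair(k, 1))) ≐ pair(2, P),  h(2, zero, Q) ≐ h(2, zero, k),  h(2, 2, zero) ≐ h(2, 2, zero).
Decompose pair/2: 2 ≐ 2,  q(q(k, k), pair(k, 1)) ≐ P.
Delete trivial equation 2 ≐ 2.
Bind P := q(q(k, k), pair(k, 1)); substituting into the one remaining equation that mentions P gives: h(q(q(k, k), pair(k, 1)), zero, q(q(k, k), pair(k, 1))) ≐ h(W, zero, L).
Decompose h/3: 2 ≐ 2,  zero ≐ zero,  Q ≐ k.
Delete trivial equation 2 ≐ 2.
Delete trivial equation zero ≐ zero.
Bind Q := k; no other remaining equation mentions Q.
Delete trivial equation h(2, 2, zero) ≐ h(2, 2, zero).
Decompose h/3: q(q(k, k), pair(k, 1)) ≐ W,  zero ≐ zero,  q(q(k, k), pair(k, 1)) ≐ L.
Bind W := q(q(k, k), pair(k, 1)); substituting into the one remaining equation that mentions W gives: h(zero, q(k, 2), h(U, 1, k)) ≐ h(zero, q(k, 2), h(q(q(zero, q(q(k, k), pair(k, 1))), q(1, q(q(k, k), pair(k, 1)))), 1, k)).
Delete trivial equation zero ≐ zero.
Bind L := q(q(k, k), pair(k, 1)); no other remaining equation mentions L.
Decompose h/3: zero ≐ zero,  q(k, 2) ≐ q(k, 2),  h(U, 1, k) ≐ h(q(q(zero, q(q(k, k), pair(k, 1))), q(1, q(q(k, k), pair(k, 1)))), 1, k).
Delete trivial equation zero ≐ zero.
Delete trivial equation q(k, 2) ≐ q(k, 2).
Decompose h/3: U ≐ q(q(zero, q(q(k, k), pair(k, 1))), q(1, q(q(k, k), pair(k, 1)))),  1 ≐ 1,  k ≐ k.
Bind U := q(q(zero, q(q(k, k), pair(k, 1))), q(1, q(q(k, k), pair(k, 1)))); no other remaining equation mentions U.
Delete trivial equation 1 ≐ 1.
Delete trivial equation k ≐ k.
MGU = { P ↦ q(q(k, k), pair(k, 1)), Q ↦ k, W ↦ q(q(k, k), pair(k, 1)), L ↦ q(q(k, k), pair(k, 1)), U ↦ q(q(zero, q(q(k, k), pair(k, 1))), q(1, q(q(k, k), pair(k, 1)))) }, so U ↦ q(q(zero, q(q(k, k), pair(k, 1))), q(1, q(q(k, k), pair(k, 1)))).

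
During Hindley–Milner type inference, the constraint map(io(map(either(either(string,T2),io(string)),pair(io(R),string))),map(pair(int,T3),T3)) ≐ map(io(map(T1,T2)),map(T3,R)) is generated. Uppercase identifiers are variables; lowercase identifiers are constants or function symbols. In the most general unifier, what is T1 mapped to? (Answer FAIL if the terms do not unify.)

Decompose map/2: io(map(either(either(string,T2),io(string)),pair(io(R),string))) ≐ io(map(T1,T2)),  map(pair(int,T3),T3) ≐ map(T3,R).
Decompose io/1: map(either(either(string,T2),io(string)),pair(io(R),string)) ≐ map(T1,T2).
Decompose map/2: either(either(string,T2),io(string)) ≐ T1,  pair(io(R),string) ≐ T2.
Bind T1 := either(either(string,T2),io(string)); no other remaining equation mentions T1.
Bind T2 := pair(io(R),string); no other remaining equation mentions T2. Substituting into the earlier binding gives T1 := either(either(string,pair(io(R),string)),io(string)).
Decompose map/2: pair(int,T3) ≐ T3,  T3 ≐ R.
Occurs check fails: T3 occurs in pair(int,T3); the equation T3 ≐ pair(int,T3) has no finite solution.

FAIL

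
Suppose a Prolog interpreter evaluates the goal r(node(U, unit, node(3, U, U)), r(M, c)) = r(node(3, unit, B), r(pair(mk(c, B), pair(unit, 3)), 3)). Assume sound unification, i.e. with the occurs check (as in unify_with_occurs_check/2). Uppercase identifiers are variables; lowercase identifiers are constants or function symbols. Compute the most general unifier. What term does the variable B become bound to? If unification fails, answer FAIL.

Decompose r/2: node(U, unit, node(3, U, U)) = node(3, unit, B),  r(M, c) = r(pair(mk(c, B), pair(unit, 3)), 3).
Decompose node/3: U = 3,  unit = unit,  node(3, U, U) = B.
Bind U := 3; substituting into the one remaining equation that mentions U gives: node(3, 3, 3) = B.
Delete trivial equation unit = unit.
Bind B := node(3, 3, 3); substituting into the remaining equation gives: r(M, c) = r(pair(mk(c, node(3, 3, 3)), pair(unit, 3)), 3).
Decompose r/2: M = pair(mk(c, node(3, 3, 3)), pair(unit, 3)),  c = 3.
Bind M := pair(mk(c, node(3, 3, 3)), pair(unit, 3)); no other remaining equation mentions M.
Clash: constants c and 3 differ; no unifier exists.

FAIL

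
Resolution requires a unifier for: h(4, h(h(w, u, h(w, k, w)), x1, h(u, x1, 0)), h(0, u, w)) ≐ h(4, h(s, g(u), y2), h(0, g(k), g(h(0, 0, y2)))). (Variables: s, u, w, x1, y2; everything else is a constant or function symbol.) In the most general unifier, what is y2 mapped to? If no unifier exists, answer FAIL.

h(g(k), g(g(k)), 0)

Decompose h/3: 4 ≐ 4,  h(h(w, u, h(w, k, w)), x1, h(u, x1, 0)) ≐ h(s, g(u), y2),  h(0, u, w) ≐ h(0, g(k), g(h(0, 0, y2))).
Delete trivial equation 4 ≐ 4.
Decompose h/3: h(w, u, h(w, k, w)) ≐ s,  x1 ≐ g(u),  h(u, x1, 0) ≐ y2.
Bind s := h(w, u, h(w, k, w)); no other remaining equation mentions s.
Bind x1 := g(u); substituting into the one remaining equation that mentions x1 gives: h(u, g(u), 0) ≐ y2.
Bind y2 := h(u, g(u), 0); substituting into the remaining equation gives: h(0, u, w) ≐ h(0, g(k), g(h(0, 0, h(u, g(u), 0)))).
Decompose h/3: 0 ≐ 0,  u ≐ g(k),  w ≐ g(h(0, 0, h(u, g(u), 0))).
Delete trivial equation 0 ≐ 0.
Bind u := g(k); substituting into the remaining equation gives: w ≐ g(h(0, 0, h(g(k), g(g(k)), 0))). Substituting into the earlier bindings gives s := h(w, g(k), h(w, k, w)), x1 := g(g(k)), y2 := h(g(k), g(g(k)), 0).
Bind w := g(h(0, 0, h(g(k), g(g(k)), 0))). Substituting into the earlier binding gives s := h(g(h(0, 0, h(g(k), g(g(k)), 0))), g(k), h(g(h(0, 0, h(g(k), g(g(k)), 0))), k, g(h(0, 0, h(g(k), g(g(k)), 0))))).
MGU = { s := h(g(h(0, 0, h(g(k), g(g(k)), 0))), g(k), h(g(h(0, 0, h(g(k), g(g(k)), 0))), k, g(h(0, 0, h(g(k), g(g(k)), 0))))), x1 := g(g(k)), y2 := h(g(k), g(g(k)), 0), u := g(k), w := g(h(0, 0, h(g(k), g(g(k)), 0))) }, so y2 := h(g(k), g(g(k)), 0).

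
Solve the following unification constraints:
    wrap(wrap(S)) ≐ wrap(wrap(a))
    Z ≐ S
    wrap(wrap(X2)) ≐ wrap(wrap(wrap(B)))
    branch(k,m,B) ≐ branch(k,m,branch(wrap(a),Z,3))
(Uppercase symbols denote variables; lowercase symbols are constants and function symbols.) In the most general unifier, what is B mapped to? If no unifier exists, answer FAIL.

Decompose wrap/1: wrap(S) ≐ wrap(a).
Decompose wrap/1: S ≐ a.
Bind S := a; substituting into the one remaining equation that mentions S gives: Z ≐ a.
Bind Z := a; substituting into the one remaining equation that mentions Z gives: branch(k,m,B) ≐ branch(k,m,branch(wrap(a),a,3)).
Decompose wrap/1: wrap(X2) ≐ wrap(wrap(B)).
Decompose wrap/1: X2 ≐ wrap(B).
Bind X2 := wrap(B); no other remaining equation mentions X2.
Decompose branch/3: k ≐ k,  m ≐ m,  B ≐ branch(wrap(a),a,3).
Delete trivial equation k ≐ k.
Delete trivial equation m ≐ m.
Bind B := branch(wrap(a),a,3). Substituting into the earlier binding gives X2 := wrap(branch(wrap(a),a,3)).
MGU = { S := a, Z := a, X2 := wrap(branch(wrap(a),a,3)), B := branch(wrap(a),a,3) }, so B := branch(wrap(a),a,3).

branch(wrap(a),a,3)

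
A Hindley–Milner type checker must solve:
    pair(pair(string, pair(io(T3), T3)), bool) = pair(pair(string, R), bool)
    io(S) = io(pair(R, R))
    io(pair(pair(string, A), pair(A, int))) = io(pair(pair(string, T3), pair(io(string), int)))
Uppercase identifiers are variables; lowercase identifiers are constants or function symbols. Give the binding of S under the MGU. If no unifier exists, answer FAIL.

pair(pair(io(io(string)), io(string)), pair(io(io(string)), io(string)))

Decompose pair/2: pair(string, pair(io(T3), T3)) = pair(string, R),  bool = bool.
Decompose pair/2: string = string,  pair(io(T3), T3) = R.
Delete trivial equation string = string.
Bind R := pair(io(T3), T3); substituting into the one remaining equation that mentions R gives: io(S) = io(pair(pair(io(T3), T3), pair(io(T3), T3))).
Delete trivial equation bool = bool.
Decompose io/1: S = pair(pair(io(T3), T3), pair(io(T3), T3)).
Bind S := pair(pair(io(T3), T3), pair(io(T3), T3)); no other remaining equation mentions S.
Decompose io/1: pair(pair(string, A), pair(A, int)) = pair(pair(string, T3), pair(io(string), int)).
Decompose pair/2: pair(string, A) = pair(string, T3),  pair(A, int) = pair(io(string), int).
Decompose pair/2: string = string,  A = T3.
Delete trivial equation string = string.
Bind A := T3; substituting into the remaining equation gives: pair(T3, int) = pair(io(string), int).
Decompose pair/2: T3 = io(string),  int = int.
Bind T3 := io(string); no other remaining equation mentions T3. Substituting into the earlier bindings gives R := pair(io(io(string)), io(string)), S := pair(pair(io(io(string)), io(string)), pair(io(io(string)), io(string))), A := io(string).
Delete trivial equation int = int.
MGU = { R -> pair(io(io(string)), io(string)), S -> pair(pair(io(io(string)), io(string)), pair(io(io(string)), io(string))), A -> io(string), T3 -> io(string) }, so S -> pair(pair(io(io(string)), io(string)), pair(io(io(string)), io(string))).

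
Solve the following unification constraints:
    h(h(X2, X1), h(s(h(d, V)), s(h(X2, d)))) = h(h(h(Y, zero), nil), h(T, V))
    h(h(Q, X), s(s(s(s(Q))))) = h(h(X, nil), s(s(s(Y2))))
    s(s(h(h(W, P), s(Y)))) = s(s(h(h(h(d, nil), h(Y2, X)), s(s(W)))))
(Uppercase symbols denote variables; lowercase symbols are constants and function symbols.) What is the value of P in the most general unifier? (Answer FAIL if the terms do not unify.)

Decompose h/2: h(X2, X1) = h(h(Y, zero), nil),  h(s(h(d, V)), s(h(X2, d))) = h(T, V).
Decompose h/2: X2 = h(Y, zero),  X1 = nil.
Bind X2 := h(Y, zero); substituting into the one remaining equation that mentions X2 gives: h(s(h(d, V)), s(h(h(Y, zero), d))) = h(T, V).
Bind X1 := nil; no other remaining equation mentions X1.
Decompose h/2: s(h(d, V)) = T,  s(h(h(Y, zero), d)) = V.
Bind T := s(h(d, V)); no other remaining equation mentions T.
Bind V := s(h(h(Y, zero), d)); no other remaining equation mentions V. Substituting into the earlier binding gives T := s(h(d, s(h(h(Y, zero), d)))).
Decompose h/2: h(Q, X) = h(X, nil),  s(s(s(s(Q)))) = s(s(s(Y2))).
Decompose h/2: Q = X,  X = nil.
Bind Q := X; substituting into the one remaining equation that mentions Q gives: s(s(s(s(X)))) = s(s(s(Y2))).
Bind X := nil; substituting into the remaining equations gives: s(s(s(s(nil)))) = s(s(s(Y2))),  s(s(h(h(W, P), s(Y)))) = s(s(h(h(h(d, nil), h(Y2, nil)), s(s(W))))). Substituting into the earlier binding gives Q := nil.
Decompose s/1: s(s(s(nil))) = s(s(Y2)).
Decompose s/1: s(s(nil)) = s(Y2).
Decompose s/1: s(nil) = Y2.
Bind Y2 := s(nil); substituting into the remaining equation gives: s(s(h(h(W, P), s(Y)))) = s(s(h(h(h(d, nil), h(s(nil), nil)), s(s(W))))).
Decompose s/1: s(h(h(W, P), s(Y))) = s(h(h(h(d, nil), h(s(nil), nil)), s(s(W)))).
Decompose s/1: h(h(W, P), s(Y)) = h(h(h(d, nil), h(s(nil), nil)), s(s(W))).
Decompose h/2: h(W, P) = h(h(d, nil), h(s(nil), nil)),  s(Y) = s(s(W)).
Decompose h/2: W = h(d, nil),  P = h(s(nil), nil).
Bind W := h(d, nil); substituting into the one remaining equation that mentions W gives: s(Y) = s(s(h(d, nil))).
Bind P := h(s(nil), nil); no other remaining equation mentions P.
Decompose s/1: Y = s(h(d, nil)).
Bind Y := s(h(d, nil)). Substituting into the earlier bindings gives X2 := h(s(h(d, nil)), zero), T := s(h(d, s(h(h(s(h(d, nil)), zero), d)))), V := s(h(h(s(h(d, nil)), zero), d)).
MGU = { X2 := h(s(h(d, nil)), zero), X1 := nil, T := s(h(d, s(h(h(s(h(d, nil)), zero), d)))), V := s(h(h(s(h(d, nil)), zero), d)), Q := nil, X := nil, Y2 := s(nil), W := h(d, nil), P := h(s(nil), nil), Y := s(h(d, nil)) }, so P := h(s(nil), nil).

h(s(nil), nil)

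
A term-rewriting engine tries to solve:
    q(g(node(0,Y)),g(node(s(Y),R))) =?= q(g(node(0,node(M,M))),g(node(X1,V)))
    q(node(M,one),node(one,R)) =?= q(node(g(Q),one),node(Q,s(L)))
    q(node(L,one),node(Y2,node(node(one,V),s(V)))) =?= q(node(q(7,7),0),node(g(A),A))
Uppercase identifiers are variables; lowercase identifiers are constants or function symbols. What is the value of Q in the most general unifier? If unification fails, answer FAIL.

Decompose q/2: g(node(0,Y)) =?= g(node(0,node(M,M))),  g(node(s(Y),R)) =?= g(node(X1,V)).
Decompose g/1: node(0,Y) =?= node(0,node(M,M)).
Decompose node/2: 0 =?= 0,  Y =?= node(M,M).
Delete trivial equation 0 =?= 0.
Bind Y := node(M,M); substituting into the one remaining equation that mentions Y gives: g(node(s(node(M,M)),R)) =?= g(node(X1,V)).
Decompose g/1: node(s(node(M,M)),R) =?= node(X1,V).
Decompose node/2: s(node(M,M)) =?= X1,  R =?= V.
Bind X1 := s(node(M,M)); no other remaining equation mentions X1.
Bind R := V; substituting into the one remaining equation that mentions R gives: q(node(M,one),node(one,V)) =?= q(node(g(Q),one),node(Q,s(L))).
Decompose q/2: node(M,one) =?= node(g(Q),one),  node(one,V) =?= node(Q,s(L)).
Decompose node/2: M =?= g(Q),  one =?= one.
Bind M := g(Q); no other remaining equation mentions M. Substituting into the earlier bindings gives Y := node(g(Q),g(Q)), X1 := s(node(g(Q),g(Q))).
Delete trivial equation one =?= one.
Decompose node/2: one =?= Q,  V =?= s(L).
Bind Q := one; no other remaining equation mentions Q. Substituting into the earlier bindings gives Y := node(g(one),g(one)), X1 := s(node(g(one),g(one))), M := g(one).
Bind V := s(L); substituting into the remaining equation gives: q(node(L,one),node(Y2,node(node(one,s(L)),s(s(L))))) =?= q(node(q(7,7),0),node(g(A),A)). Substituting into the earlier binding gives R := s(L).
Decompose q/2: node(L,one) =?= node(q(7,7),0),  node(Y2,node(node(one,s(L)),s(s(L)))) =?= node(g(A),A).
Decompose node/2: L =?= q(7,7),  one =?= 0.
Bind L := q(7,7); substituting into the one remaining equation that mentions L gives: node(Y2,node(node(one,s(q(7,7))),s(s(q(7,7))))) =?= node(g(A),A). Substituting into the earlier bindings gives R := s(q(7,7)), V := s(q(7,7)).
Clash: constants one and 0 differ; no unifier exists.

FAIL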